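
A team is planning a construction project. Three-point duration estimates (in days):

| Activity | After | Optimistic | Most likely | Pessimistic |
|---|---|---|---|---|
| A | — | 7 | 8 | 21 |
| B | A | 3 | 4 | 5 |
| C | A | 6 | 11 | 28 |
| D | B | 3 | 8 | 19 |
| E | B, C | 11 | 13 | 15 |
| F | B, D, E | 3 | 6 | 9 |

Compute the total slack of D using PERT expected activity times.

13 days

te_A = (7 + 4·8 + 21)/6 = 60/6 = 10
te_B = (3 + 4·4 + 5)/6 = 24/6 = 4
te_C = (6 + 4·11 + 28)/6 = 78/6 = 13
te_D = (3 + 4·8 + 19)/6 = 54/6 = 9
te_E = (11 + 4·13 + 15)/6 = 78/6 = 13
te_F = (3 + 4·6 + 9)/6 = 36/6 = 6

Forward pass:
ES_A = 0; EF_A = 10
ES_B = 10; EF_B = 10+4 = 14
ES_C = 10; EF_C = 10+13 = 23
ES_D = 14; EF_D = 14+9 = 23
ES_E = max(EF_B=14, EF_C=23) = 23; EF_E = 23+13 = 36
ES_F = max(EF_B=14, EF_D=23, EF_E=36) = 36; EF_F = 36+6 = 42
Expected project duration μ = 42 days. Critical path: A → C → E → F.

Backward pass:
LF_F = 42; LS_F = 42−6 = 36
LF_E = LS_F = 36; LS_E = 36−13 = 23
LF_D = LS_F = 36; LS_D = 36−9 = 27
LF_C = LS_E = 23; LS_C = 23−13 = 10
LF_B = min(LS_D=27, LS_E=23, LS_F=36) = 23; LS_B = 23−4 = 19
LF_A = min(LS_B=19, LS_C=10) = 10; LS_A = 10−10 = 0
Slack_D = LS_D − ES_D = 27 − 14 = 13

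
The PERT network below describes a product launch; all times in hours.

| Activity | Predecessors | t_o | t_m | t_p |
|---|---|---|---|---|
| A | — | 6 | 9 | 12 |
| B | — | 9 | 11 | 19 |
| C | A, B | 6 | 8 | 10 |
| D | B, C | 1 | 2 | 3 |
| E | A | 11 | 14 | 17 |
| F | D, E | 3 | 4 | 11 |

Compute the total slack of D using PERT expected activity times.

1 hours

te_A = (6 + 4·9 + 12)/6 = 54/6 = 9
te_B = (9 + 4·11 + 19)/6 = 72/6 = 12
te_C = (6 + 4·8 + 10)/6 = 48/6 = 8
te_D = (1 + 4·2 + 3)/6 = 12/6 = 2
te_E = (11 + 4·14 + 17)/6 = 84/6 = 14
te_F = (3 + 4·4 + 11)/6 = 30/6 = 5

Forward pass:
ES_A = 0; EF_A = 9
ES_B = 0; EF_B = 12
ES_C = max(EF_A=9, EF_B=12) = 12; EF_C = 12+8 = 20
ES_D = max(EF_B=12, EF_C=20) = 20; EF_D = 20+2 = 22
ES_E = 9; EF_E = 9+14 = 23
ES_F = max(EF_D=22, EF_E=23) = 23; EF_F = 23+5 = 28
Expected project duration μ = 28 hours. Critical path: A → E → F.

Backward pass:
LF_F = 28; LS_F = 28−5 = 23
LF_E = LS_F = 23; LS_E = 23−14 = 9
LF_D = LS_F = 23; LS_D = 23−2 = 21
LF_C = LS_D = 21; LS_C = 21−8 = 13
LF_B = min(LS_C=13, LS_D=21) = 13; LS_B = 13−12 = 1
LF_A = min(LS_C=13, LS_E=9) = 9; LS_A = 9−9 = 0
Slack_D = LS_D − ES_D = 21 − 20 = 1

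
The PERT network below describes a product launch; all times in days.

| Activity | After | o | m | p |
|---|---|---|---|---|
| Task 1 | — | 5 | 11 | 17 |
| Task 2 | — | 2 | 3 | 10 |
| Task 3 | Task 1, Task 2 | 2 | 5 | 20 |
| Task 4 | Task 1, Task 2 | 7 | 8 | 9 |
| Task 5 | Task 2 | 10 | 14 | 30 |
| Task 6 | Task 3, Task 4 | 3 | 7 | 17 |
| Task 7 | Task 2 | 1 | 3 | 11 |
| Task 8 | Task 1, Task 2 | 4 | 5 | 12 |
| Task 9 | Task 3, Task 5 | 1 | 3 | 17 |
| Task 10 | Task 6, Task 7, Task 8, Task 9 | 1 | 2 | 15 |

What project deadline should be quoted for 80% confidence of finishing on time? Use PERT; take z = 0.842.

34.3 days

te_Task 1 = (5 + 4·11 + 17)/6 = 66/6 = 11; σ²_Task 1 = ((17−5)/6)² = 4.000
te_Task 2 = (2 + 4·3 + 10)/6 = 24/6 = 4; σ²_Task 2 = ((10−2)/6)² = 1.778
te_Task 3 = (2 + 4·5 + 20)/6 = 42/6 = 7; σ²_Task 3 = ((20−2)/6)² = 9.000
te_Task 4 = (7 + 4·8 + 9)/6 = 48/6 = 8; σ²_Task 4 = ((9−7)/6)² = 0.111
te_Task 5 = (10 + 4·14 + 30)/6 = 96/6 = 16; σ²_Task 5 = ((30−10)/6)² = 11.111
te_Task 6 = (3 + 4·7 + 17)/6 = 48/6 = 8; σ²_Task 6 = ((17−3)/6)² = 5.444
te_Task 7 = (1 + 4·3 + 11)/6 = 24/6 = 4; σ²_Task 7 = ((11−1)/6)² = 2.778
te_Task 8 = (4 + 4·5 + 12)/6 = 36/6 = 6; σ²_Task 8 = ((12−4)/6)² = 1.778
te_Task 9 = (1 + 4·3 + 17)/6 = 30/6 = 5; σ²_Task 9 = ((17−1)/6)² = 7.111
te_Task 10 = (1 + 4·2 + 15)/6 = 24/6 = 4; σ²_Task 10 = ((15−1)/6)² = 5.444

Forward pass:
ES_Task 1 = 0; EF_Task 1 = 11
ES_Task 2 = 0; EF_Task 2 = 4
ES_Task 3 = max(EF_Task 1=11, EF_Task 2=4) = 11; EF_Task 3 = 11+7 = 18
ES_Task 4 = max(EF_Task 1=11, EF_Task 2=4) = 11; EF_Task 4 = 11+8 = 19
ES_Task 5 = 4; EF_Task 5 = 4+16 = 20
ES_Task 6 = max(EF_Task 3=18, EF_Task 4=19) = 19; EF_Task 6 = 19+8 = 27
ES_Task 7 = 4; EF_Task 7 = 4+4 = 8
ES_Task 8 = max(EF_Task 1=11, EF_Task 2=4) = 11; EF_Task 8 = 11+6 = 17
ES_Task 9 = max(EF_Task 3=18, EF_Task 5=20) = 20; EF_Task 9 = 20+5 = 25
ES_Task 10 = max(EF_Task 6=27, EF_Task 7=8, EF_Task 8=17, EF_Task 9=25) = 27; EF_Task 10 = 27+4 = 31
Expected project duration μ = 31 days. Critical path: Task 1 → Task 4 → Task 6 → Task 10.

Variance along critical path = 4.000 + 0.111 + 5.444 + 5.444 = 15.000; σ = 3.873 days.
D = μ + z·σ = 31 + 0.842·3.873 = 34.3 days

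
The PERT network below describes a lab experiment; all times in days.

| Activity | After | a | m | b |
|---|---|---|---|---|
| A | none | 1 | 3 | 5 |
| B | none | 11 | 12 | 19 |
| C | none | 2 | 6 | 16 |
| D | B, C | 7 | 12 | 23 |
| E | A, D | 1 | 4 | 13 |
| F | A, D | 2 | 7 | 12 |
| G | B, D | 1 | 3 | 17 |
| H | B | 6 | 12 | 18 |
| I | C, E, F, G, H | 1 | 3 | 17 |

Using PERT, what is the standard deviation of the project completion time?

te_A = (1 + 4·3 + 5)/6 = 18/6 = 3; σ²_A = ((5−1)/6)² = 0.444
te_B = (11 + 4·12 + 19)/6 = 78/6 = 13; σ²_B = ((19−11)/6)² = 1.778
te_C = (2 + 4·6 + 16)/6 = 42/6 = 7; σ²_C = ((16−2)/6)² = 5.444
te_D = (7 + 4·12 + 23)/6 = 78/6 = 13; σ²_D = ((23−7)/6)² = 7.111
te_E = (1 + 4·4 + 13)/6 = 30/6 = 5; σ²_E = ((13−1)/6)² = 4.000
te_F = (2 + 4·7 + 12)/6 = 42/6 = 7; σ²_F = ((12−2)/6)² = 2.778
te_G = (1 + 4·3 + 17)/6 = 30/6 = 5; σ²_G = ((17−1)/6)² = 7.111
te_H = (6 + 4·12 + 18)/6 = 72/6 = 12; σ²_H = ((18−6)/6)² = 4.000
te_I = (1 + 4·3 + 17)/6 = 30/6 = 5; σ²_I = ((17−1)/6)² = 7.111

Forward pass:
ES_A = 0; EF_A = 3
ES_B = 0; EF_B = 13
ES_C = 0; EF_C = 7
ES_D = max(EF_B=13, EF_C=7) = 13; EF_D = 13+13 = 26
ES_E = max(EF_A=3, EF_D=26) = 26; EF_E = 26+5 = 31
ES_F = max(EF_A=3, EF_D=26) = 26; EF_F = 26+7 = 33
ES_G = max(EF_B=13, EF_D=26) = 26; EF_G = 26+5 = 31
ES_H = 13; EF_H = 13+12 = 25
ES_I = max(EF_C=7, EF_E=31, EF_F=33, EF_G=31, EF_H=25) = 33; EF_I = 33+5 = 38
Expected project duration μ = 38 days. Critical path: B → D → F → I.

Variance along critical path = 1.778 + 7.111 + 2.778 + 7.111 = 18.778
σ = √18.778 = 4.333 days

4.33 days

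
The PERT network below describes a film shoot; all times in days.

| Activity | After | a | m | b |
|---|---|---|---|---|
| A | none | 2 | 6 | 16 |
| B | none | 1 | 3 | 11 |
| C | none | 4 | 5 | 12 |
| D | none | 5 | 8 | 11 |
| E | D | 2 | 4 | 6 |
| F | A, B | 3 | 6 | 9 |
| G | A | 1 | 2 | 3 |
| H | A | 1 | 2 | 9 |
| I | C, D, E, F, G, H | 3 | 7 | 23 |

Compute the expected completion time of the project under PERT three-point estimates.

te_A = (2 + 4·6 + 16)/6 = 42/6 = 7
te_B = (1 + 4·3 + 11)/6 = 24/6 = 4
te_C = (4 + 4·5 + 12)/6 = 36/6 = 6
te_D = (5 + 4·8 + 11)/6 = 48/6 = 8
te_E = (2 + 4·4 + 6)/6 = 24/6 = 4
te_F = (3 + 4·6 + 9)/6 = 36/6 = 6
te_G = (1 + 4·2 + 3)/6 = 12/6 = 2
te_H = (1 + 4·2 + 9)/6 = 18/6 = 3
te_I = (3 + 4·7 + 23)/6 = 54/6 = 9

Forward pass:
ES_A = 0; EF_A = 7
ES_B = 0; EF_B = 4
ES_C = 0; EF_C = 6
ES_D = 0; EF_D = 8
ES_E = 8; EF_E = 8+4 = 12
ES_F = max(EF_A=7, EF_B=4) = 7; EF_F = 7+6 = 13
ES_G = 7; EF_G = 7+2 = 9
ES_H = 7; EF_H = 7+3 = 10
ES_I = max(EF_C=6, EF_D=8, EF_E=12, EF_F=13, EF_G=9, EF_H=10) = 13; EF_I = 13+9 = 22
Expected project duration μ = 22 days. Critical path: A → F → I.

22 days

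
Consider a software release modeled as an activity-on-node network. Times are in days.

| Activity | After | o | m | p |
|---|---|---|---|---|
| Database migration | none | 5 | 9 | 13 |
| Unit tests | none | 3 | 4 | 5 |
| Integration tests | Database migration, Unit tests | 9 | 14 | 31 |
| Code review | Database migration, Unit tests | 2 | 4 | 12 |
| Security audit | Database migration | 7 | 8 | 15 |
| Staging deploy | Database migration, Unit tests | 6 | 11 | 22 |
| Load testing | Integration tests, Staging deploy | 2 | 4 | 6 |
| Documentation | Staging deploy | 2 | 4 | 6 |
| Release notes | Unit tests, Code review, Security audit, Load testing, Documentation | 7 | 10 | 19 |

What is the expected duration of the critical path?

40 days

te_Database migration = (5 + 4·9 + 13)/6 = 54/6 = 9
te_Unit tests = (3 + 4·4 + 5)/6 = 24/6 = 4
te_Integration tests = (9 + 4·14 + 31)/6 = 96/6 = 16
te_Code review = (2 + 4·4 + 12)/6 = 30/6 = 5
te_Security audit = (7 + 4·8 + 15)/6 = 54/6 = 9
te_Staging deploy = (6 + 4·11 + 22)/6 = 72/6 = 12
te_Load testing = (2 + 4·4 + 6)/6 = 24/6 = 4
te_Documentation = (2 + 4·4 + 6)/6 = 24/6 = 4
te_Release notes = (7 + 4·10 + 19)/6 = 66/6 = 11

Forward pass:
ES_Database migration = 0; EF_Database migration = 9
ES_Unit tests = 0; EF_Unit tests = 4
ES_Integration tests = max(EF_Database migration=9, EF_Unit tests=4) = 9; EF_Integration tests = 9+16 = 25
ES_Code review = max(EF_Database migration=9, EF_Unit tests=4) = 9; EF_Code review = 9+5 = 14
ES_Security audit = 9; EF_Security audit = 9+9 = 18
ES_Staging deploy = max(EF_Database migration=9, EF_Unit tests=4) = 9; EF_Staging deploy = 9+12 = 21
ES_Load testing = max(EF_Integration tests=25, EF_Staging deploy=21) = 25; EF_Load testing = 25+4 = 29
ES_Documentation = 21; EF_Documentation = 21+4 = 25
ES_Release notes = max(EF_Unit tests=4, EF_Code review=14, EF_Security audit=18, EF_Load testing=29, EF_Documentation=25) = 29; EF_Release notes = 29+11 = 40
Expected project duration μ = 40 days. Critical path: Database migration → Integration tests → Load testing → Release notes.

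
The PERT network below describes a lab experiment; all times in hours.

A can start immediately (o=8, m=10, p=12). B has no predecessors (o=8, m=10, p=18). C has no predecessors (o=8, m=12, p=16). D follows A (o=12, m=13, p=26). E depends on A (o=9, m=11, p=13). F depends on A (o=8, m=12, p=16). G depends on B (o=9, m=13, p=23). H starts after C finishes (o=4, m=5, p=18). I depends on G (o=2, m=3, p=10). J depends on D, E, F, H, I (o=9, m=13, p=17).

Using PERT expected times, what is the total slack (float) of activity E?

te_A = (8 + 4·10 + 12)/6 = 60/6 = 10
te_B = (8 + 4·10 + 18)/6 = 66/6 = 11
te_C = (8 + 4·12 + 16)/6 = 72/6 = 12
te_D = (12 + 4·13 + 26)/6 = 90/6 = 15
te_E = (9 + 4·11 + 13)/6 = 66/6 = 11
te_F = (8 + 4·12 + 16)/6 = 72/6 = 12
te_G = (9 + 4·13 + 23)/6 = 84/6 = 14
te_H = (4 + 4·5 + 18)/6 = 42/6 = 7
te_I = (2 + 4·3 + 10)/6 = 24/6 = 4
te_J = (9 + 4·13 + 17)/6 = 78/6 = 13

Forward pass:
ES_A = 0; EF_A = 10
ES_B = 0; EF_B = 11
ES_C = 0; EF_C = 12
ES_D = 10; EF_D = 10+15 = 25
ES_E = 10; EF_E = 10+11 = 21
ES_F = 10; EF_F = 10+12 = 22
ES_G = 11; EF_G = 11+14 = 25
ES_H = 12; EF_H = 12+7 = 19
ES_I = 25; EF_I = 25+4 = 29
ES_J = max(EF_D=25, EF_E=21, EF_F=22, EF_H=19, EF_I=29) = 29; EF_J = 29+13 = 42
Expected project duration μ = 42 hours. Critical path: B → G → I → J.

Backward pass:
LF_J = 42; LS_J = 42−13 = 29
LF_I = LS_J = 29; LS_I = 29−4 = 25
LF_H = LS_J = 29; LS_H = 29−7 = 22
LF_G = LS_I = 25; LS_G = 25−14 = 11
LF_F = LS_J = 29; LS_F = 29−12 = 17
LF_E = LS_J = 29; LS_E = 29−11 = 18
LF_D = LS_J = 29; LS_D = 29−15 = 14
LF_C = LS_H = 22; LS_C = 22−12 = 10
LF_B = LS_G = 11; LS_B = 11−11 = 0
LF_A = min(LS_D=14, LS_E=18, LS_F=17) = 14; LS_A = 14−10 = 4
Slack_E = LS_E − ES_E = 18 − 10 = 8

8 hours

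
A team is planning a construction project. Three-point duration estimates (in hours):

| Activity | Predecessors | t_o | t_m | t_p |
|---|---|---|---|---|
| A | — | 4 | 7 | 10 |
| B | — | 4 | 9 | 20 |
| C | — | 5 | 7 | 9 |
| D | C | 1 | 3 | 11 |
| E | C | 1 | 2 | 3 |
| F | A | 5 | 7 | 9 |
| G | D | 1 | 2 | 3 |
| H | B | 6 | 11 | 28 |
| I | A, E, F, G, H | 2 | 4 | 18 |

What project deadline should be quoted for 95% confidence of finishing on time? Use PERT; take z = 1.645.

te_A = (4 + 4·7 + 10)/6 = 42/6 = 7; σ²_A = ((10−4)/6)² = 1.000
te_B = (4 + 4·9 + 20)/6 = 60/6 = 10; σ²_B = ((20−4)/6)² = 7.111
te_C = (5 + 4·7 + 9)/6 = 42/6 = 7; σ²_C = ((9−5)/6)² = 0.444
te_D = (1 + 4·3 + 11)/6 = 24/6 = 4; σ²_D = ((11−1)/6)² = 2.778
te_E = (1 + 4·2 + 3)/6 = 12/6 = 2; σ²_E = ((3−1)/6)² = 0.111
te_F = (5 + 4·7 + 9)/6 = 42/6 = 7; σ²_F = ((9−5)/6)² = 0.444
te_G = (1 + 4·2 + 3)/6 = 12/6 = 2; σ²_G = ((3−1)/6)² = 0.111
te_H = (6 + 4·11 + 28)/6 = 78/6 = 13; σ²_H = ((28−6)/6)² = 13.444
te_I = (2 + 4·4 + 18)/6 = 36/6 = 6; σ²_I = ((18−2)/6)² = 7.111

Forward pass:
ES_A = 0; EF_A = 7
ES_B = 0; EF_B = 10
ES_C = 0; EF_C = 7
ES_D = 7; EF_D = 7+4 = 11
ES_E = 7; EF_E = 7+2 = 9
ES_F = 7; EF_F = 7+7 = 14
ES_G = 11; EF_G = 11+2 = 13
ES_H = 10; EF_H = 10+13 = 23
ES_I = max(EF_A=7, EF_E=9, EF_F=14, EF_G=13, EF_H=23) = 23; EF_I = 23+6 = 29
Expected project duration μ = 29 hours. Critical path: B → H → I.

Variance along critical path = 7.111 + 13.444 + 7.111 = 27.667; σ = 5.260 hours.
D = μ + z·σ = 29 + 1.645·5.260 = 37.7 hours

37.7 hours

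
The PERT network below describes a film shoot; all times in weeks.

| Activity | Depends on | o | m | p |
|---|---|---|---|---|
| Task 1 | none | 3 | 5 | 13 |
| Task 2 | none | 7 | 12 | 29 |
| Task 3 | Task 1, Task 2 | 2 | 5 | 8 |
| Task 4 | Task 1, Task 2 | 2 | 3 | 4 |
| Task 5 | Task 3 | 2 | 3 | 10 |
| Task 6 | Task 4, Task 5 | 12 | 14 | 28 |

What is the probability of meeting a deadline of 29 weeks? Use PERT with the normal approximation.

te_Task 1 = (3 + 4·5 + 13)/6 = 36/6 = 6; σ²_Task 1 = ((13−3)/6)² = 2.778
te_Task 2 = (7 + 4·12 + 29)/6 = 84/6 = 14; σ²_Task 2 = ((29−7)/6)² = 13.444
te_Task 3 = (2 + 4·5 + 8)/6 = 30/6 = 5; σ²_Task 3 = ((8−2)/6)² = 1.000
te_Task 4 = (2 + 4·3 + 4)/6 = 18/6 = 3; σ²_Task 4 = ((4−2)/6)² = 0.111
te_Task 5 = (2 + 4·3 + 10)/6 = 24/6 = 4; σ²_Task 5 = ((10−2)/6)² = 1.778
te_Task 6 = (12 + 4·14 + 28)/6 = 96/6 = 16; σ²_Task 6 = ((28−12)/6)² = 7.111

Forward pass:
ES_Task 1 = 0; EF_Task 1 = 6
ES_Task 2 = 0; EF_Task 2 = 14
ES_Task 3 = max(EF_Task 1=6, EF_Task 2=14) = 14; EF_Task 3 = 14+5 = 19
ES_Task 4 = max(EF_Task 1=6, EF_Task 2=14) = 14; EF_Task 4 = 14+3 = 17
ES_Task 5 = 19; EF_Task 5 = 19+4 = 23
ES_Task 6 = max(EF_Task 4=17, EF_Task 5=23) = 23; EF_Task 6 = 23+16 = 39
Expected project duration μ = 39 weeks. Critical path: Task 2 → Task 3 → Task 5 → Task 6.

Variance along critical path = 13.444 + 1.000 + 1.778 + 7.111 = 23.333; σ = √23.333 = 4.830 weeks.
Z = (29 − 39) / 4.830 = -2.070
P(T ≤ 29) = Φ(-2.070) ≈ 0.019

0.019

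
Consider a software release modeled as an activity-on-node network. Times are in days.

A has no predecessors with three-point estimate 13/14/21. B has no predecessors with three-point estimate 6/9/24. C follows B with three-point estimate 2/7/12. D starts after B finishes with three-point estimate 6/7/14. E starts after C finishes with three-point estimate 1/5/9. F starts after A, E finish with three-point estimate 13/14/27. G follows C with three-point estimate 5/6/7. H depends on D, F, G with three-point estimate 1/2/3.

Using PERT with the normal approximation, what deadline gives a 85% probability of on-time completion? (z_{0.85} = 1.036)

te_A = (13 + 4·14 + 21)/6 = 90/6 = 15; σ²_A = ((21−13)/6)² = 1.778
te_B = (6 + 4·9 + 24)/6 = 66/6 = 11; σ²_B = ((24−6)/6)² = 9.000
te_C = (2 + 4·7 + 12)/6 = 42/6 = 7; σ²_C = ((12−2)/6)² = 2.778
te_D = (6 + 4·7 + 14)/6 = 48/6 = 8; σ²_D = ((14−6)/6)² = 1.778
te_E = (1 + 4·5 + 9)/6 = 30/6 = 5; σ²_E = ((9−1)/6)² = 1.778
te_F = (13 + 4·14 + 27)/6 = 96/6 = 16; σ²_F = ((27−13)/6)² = 5.444
te_G = (5 + 4·6 + 7)/6 = 36/6 = 6; σ²_G = ((7−5)/6)² = 0.111
te_H = (1 + 4·2 + 3)/6 = 12/6 = 2; σ²_H = ((3−1)/6)² = 0.111

Forward pass:
ES_A = 0; EF_A = 15
ES_B = 0; EF_B = 11
ES_C = 11; EF_C = 11+7 = 18
ES_D = 11; EF_D = 11+8 = 19
ES_E = 18; EF_E = 18+5 = 23
ES_F = max(EF_A=15, EF_E=23) = 23; EF_F = 23+16 = 39
ES_G = 18; EF_G = 18+6 = 24
ES_H = max(EF_D=19, EF_F=39, EF_G=24) = 39; EF_H = 39+2 = 41
Expected project duration μ = 41 days. Critical path: B → C → E → F → H.

Variance along critical path = 9.000 + 2.778 + 1.778 + 5.444 + 0.111 = 19.111; σ = 4.372 days.
D = μ + z·σ = 41 + 1.036·4.372 = 45.5 days

45.5 days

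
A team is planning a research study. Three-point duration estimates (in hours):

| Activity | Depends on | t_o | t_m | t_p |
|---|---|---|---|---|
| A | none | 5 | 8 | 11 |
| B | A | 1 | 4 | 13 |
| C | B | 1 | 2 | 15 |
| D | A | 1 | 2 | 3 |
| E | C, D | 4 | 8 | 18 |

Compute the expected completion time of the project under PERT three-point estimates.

26 hours

te_A = (5 + 4·8 + 11)/6 = 48/6 = 8
te_B = (1 + 4·4 + 13)/6 = 30/6 = 5
te_C = (1 + 4·2 + 15)/6 = 24/6 = 4
te_D = (1 + 4·2 + 3)/6 = 12/6 = 2
te_E = (4 + 4·8 + 18)/6 = 54/6 = 9

Forward pass:
ES_A = 0; EF_A = 8
ES_B = 8; EF_B = 8+5 = 13
ES_C = 13; EF_C = 13+4 = 17
ES_D = 8; EF_D = 8+2 = 10
ES_E = max(EF_C=17, EF_D=10) = 17; EF_E = 17+9 = 26
Expected project duration μ = 26 hours. Critical path: A → B → C → E.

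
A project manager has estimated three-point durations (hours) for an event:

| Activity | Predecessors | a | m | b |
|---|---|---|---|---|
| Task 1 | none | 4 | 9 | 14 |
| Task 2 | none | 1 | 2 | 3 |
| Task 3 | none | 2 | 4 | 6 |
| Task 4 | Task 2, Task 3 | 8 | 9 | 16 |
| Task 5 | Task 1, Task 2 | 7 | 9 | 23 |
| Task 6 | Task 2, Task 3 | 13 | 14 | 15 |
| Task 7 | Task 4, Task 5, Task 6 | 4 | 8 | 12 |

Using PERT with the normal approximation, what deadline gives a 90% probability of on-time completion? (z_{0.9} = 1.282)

te_Task 1 = (4 + 4·9 + 14)/6 = 54/6 = 9; σ²_Task 1 = ((14−4)/6)² = 2.778
te_Task 2 = (1 + 4·2 + 3)/6 = 12/6 = 2; σ²_Task 2 = ((3−1)/6)² = 0.111
te_Task 3 = (2 + 4·4 + 6)/6 = 24/6 = 4; σ²_Task 3 = ((6−2)/6)² = 0.444
te_Task 4 = (8 + 4·9 + 16)/6 = 60/6 = 10; σ²_Task 4 = ((16−8)/6)² = 1.778
te_Task 5 = (7 + 4·9 + 23)/6 = 66/6 = 11; σ²_Task 5 = ((23−7)/6)² = 7.111
te_Task 6 = (13 + 4·14 + 15)/6 = 84/6 = 14; σ²_Task 6 = ((15−13)/6)² = 0.111
te_Task 7 = (4 + 4·8 + 12)/6 = 48/6 = 8; σ²_Task 7 = ((12−4)/6)² = 1.778

Forward pass:
ES_Task 1 = 0; EF_Task 1 = 9
ES_Task 2 = 0; EF_Task 2 = 2
ES_Task 3 = 0; EF_Task 3 = 4
ES_Task 4 = max(EF_Task 2=2, EF_Task 3=4) = 4; EF_Task 4 = 4+10 = 14
ES_Task 5 = max(EF_Task 1=9, EF_Task 2=2) = 9; EF_Task 5 = 9+11 = 20
ES_Task 6 = max(EF_Task 2=2, EF_Task 3=4) = 4; EF_Task 6 = 4+14 = 18
ES_Task 7 = max(EF_Task 4=14, EF_Task 5=20, EF_Task 6=18) = 20; EF_Task 7 = 20+8 = 28
Expected project duration μ = 28 hours. Critical path: Task 1 → Task 5 → Task 7.

Variance along critical path = 2.778 + 7.111 + 1.778 = 11.667; σ = 3.416 hours.
D = μ + z·σ = 28 + 1.282·3.416 = 32.4 hours

32.4 hours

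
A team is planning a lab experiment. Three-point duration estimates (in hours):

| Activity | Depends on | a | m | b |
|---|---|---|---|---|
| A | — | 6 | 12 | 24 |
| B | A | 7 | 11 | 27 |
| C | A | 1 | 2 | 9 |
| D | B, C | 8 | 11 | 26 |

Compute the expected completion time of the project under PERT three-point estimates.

39 hours

te_A = (6 + 4·12 + 24)/6 = 78/6 = 13
te_B = (7 + 4·11 + 27)/6 = 78/6 = 13
te_C = (1 + 4·2 + 9)/6 = 18/6 = 3
te_D = (8 + 4·11 + 26)/6 = 78/6 = 13

Forward pass:
ES_A = 0; EF_A = 13
ES_B = 13; EF_B = 13+13 = 26
ES_C = 13; EF_C = 13+3 = 16
ES_D = max(EF_B=26, EF_C=16) = 26; EF_D = 26+13 = 39
Expected project duration μ = 39 hours. Critical path: A → B → D.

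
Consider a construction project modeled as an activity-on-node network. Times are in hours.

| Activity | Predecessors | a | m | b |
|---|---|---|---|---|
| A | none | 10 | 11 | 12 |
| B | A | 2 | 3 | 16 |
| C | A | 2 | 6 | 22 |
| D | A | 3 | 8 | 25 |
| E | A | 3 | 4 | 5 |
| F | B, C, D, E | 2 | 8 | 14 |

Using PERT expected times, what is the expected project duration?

29 hours

te_A = (10 + 4·11 + 12)/6 = 66/6 = 11
te_B = (2 + 4·3 + 16)/6 = 30/6 = 5
te_C = (2 + 4·6 + 22)/6 = 48/6 = 8
te_D = (3 + 4·8 + 25)/6 = 60/6 = 10
te_E = (3 + 4·4 + 5)/6 = 24/6 = 4
te_F = (2 + 4·8 + 14)/6 = 48/6 = 8

Forward pass:
ES_A = 0; EF_A = 11
ES_B = 11; EF_B = 11+5 = 16
ES_C = 11; EF_C = 11+8 = 19
ES_D = 11; EF_D = 11+10 = 21
ES_E = 11; EF_E = 11+4 = 15
ES_F = max(EF_B=16, EF_C=19, EF_D=21, EF_E=15) = 21; EF_F = 21+8 = 29
Expected project duration μ = 29 hours. Critical path: A → D → F.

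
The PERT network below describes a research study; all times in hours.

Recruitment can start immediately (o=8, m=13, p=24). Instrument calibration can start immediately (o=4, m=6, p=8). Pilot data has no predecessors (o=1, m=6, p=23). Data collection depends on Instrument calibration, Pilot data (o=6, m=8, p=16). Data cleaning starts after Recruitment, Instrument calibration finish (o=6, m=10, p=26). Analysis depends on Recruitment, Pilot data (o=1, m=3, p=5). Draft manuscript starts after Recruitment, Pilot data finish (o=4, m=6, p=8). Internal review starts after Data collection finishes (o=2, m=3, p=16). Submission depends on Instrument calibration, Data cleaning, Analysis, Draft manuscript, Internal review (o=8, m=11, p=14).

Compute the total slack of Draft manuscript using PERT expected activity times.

te_Recruitment = (8 + 4·13 + 24)/6 = 84/6 = 14
te_Instrument calibration = (4 + 4·6 + 8)/6 = 36/6 = 6
te_Pilot data = (1 + 4·6 + 23)/6 = 48/6 = 8
te_Data collection = (6 + 4·8 + 16)/6 = 54/6 = 9
te_Data cleaning = (6 + 4·10 + 26)/6 = 72/6 = 12
te_Analysis = (1 + 4·3 + 5)/6 = 18/6 = 3
te_Draft manuscript = (4 + 4·6 + 8)/6 = 36/6 = 6
te_Internal review = (2 + 4·3 + 16)/6 = 30/6 = 5
te_Submission = (8 + 4·11 + 14)/6 = 66/6 = 11

Forward pass:
ES_Recruitment = 0; EF_Recruitment = 14
ES_Instrument calibration = 0; EF_Instrument calibration = 6
ES_Pilot data = 0; EF_Pilot data = 8
ES_Data collection = max(EF_Instrument calibration=6, EF_Pilot data=8) = 8; EF_Data collection = 8+9 = 17
ES_Data cleaning = max(EF_Recruitment=14, EF_Instrument calibration=6) = 14; EF_Data cleaning = 14+12 = 26
ES_Analysis = max(EF_Recruitment=14, EF_Pilot data=8) = 14; EF_Analysis = 14+3 = 17
ES_Draft manuscript = max(EF_Recruitment=14, EF_Pilot data=8) = 14; EF_Draft manuscript = 14+6 = 20
ES_Internal review = 17; EF_Internal review = 17+5 = 22
ES_Submission = max(EF_Instrument calibration=6, EF_Data cleaning=26, EF_Analysis=17, EF_Draft manuscript=20, EF_Internal review=22) = 26; EF_Submission = 26+11 = 37
Expected project duration μ = 37 hours. Critical path: Recruitment → Data cleaning → Submission.

Backward pass:
LF_Submission = 37; LS_Submission = 37−11 = 26
LF_Internal review = LS_Submission = 26; LS_Internal review = 26−5 = 21
LF_Draft manuscript = LS_Submission = 26; LS_Draft manuscript = 26−6 = 20
LF_Analysis = LS_Submission = 26; LS_Analysis = 26−3 = 23
LF_Data cleaning = LS_Submission = 26; LS_Data cleaning = 26−12 = 14
LF_Data collection = LS_Internal review = 21; LS_Data collection = 21−9 = 12
LF_Pilot data = min(LS_Data collection=12, LS_Analysis=23, LS_Draft manuscript=20) = 12; LS_Pilot data = 12−8 = 4
LF_Instrument calibration = min(LS_Data collection=12, LS_Data cleaning=14, LS_Submission=26) = 12; LS_Instrument calibration = 12−6 = 6
LF_Recruitment = min(LS_Data cleaning=14, LS_Analysis=23, LS_Draft manuscript=20) = 14; LS_Recruitment = 14−14 = 0
Slack_Draft manuscript = LS_Draft manuscript − ES_Draft manuscript = 20 − 14 = 6

6 hours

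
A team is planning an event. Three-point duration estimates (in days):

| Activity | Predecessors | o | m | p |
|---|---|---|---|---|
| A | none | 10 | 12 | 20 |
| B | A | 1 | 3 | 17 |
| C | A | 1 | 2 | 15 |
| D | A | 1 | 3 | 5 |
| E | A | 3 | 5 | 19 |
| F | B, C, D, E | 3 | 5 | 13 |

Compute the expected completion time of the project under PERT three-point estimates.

26 days

te_A = (10 + 4·12 + 20)/6 = 78/6 = 13
te_B = (1 + 4·3 + 17)/6 = 30/6 = 5
te_C = (1 + 4·2 + 15)/6 = 24/6 = 4
te_D = (1 + 4·3 + 5)/6 = 18/6 = 3
te_E = (3 + 4·5 + 19)/6 = 42/6 = 7
te_F = (3 + 4·5 + 13)/6 = 36/6 = 6

Forward pass:
ES_A = 0; EF_A = 13
ES_B = 13; EF_B = 13+5 = 18
ES_C = 13; EF_C = 13+4 = 17
ES_D = 13; EF_D = 13+3 = 16
ES_E = 13; EF_E = 13+7 = 20
ES_F = max(EF_B=18, EF_C=17, EF_D=16, EF_E=20) = 20; EF_F = 20+6 = 26
Expected project duration μ = 26 days. Critical path: A → E → F.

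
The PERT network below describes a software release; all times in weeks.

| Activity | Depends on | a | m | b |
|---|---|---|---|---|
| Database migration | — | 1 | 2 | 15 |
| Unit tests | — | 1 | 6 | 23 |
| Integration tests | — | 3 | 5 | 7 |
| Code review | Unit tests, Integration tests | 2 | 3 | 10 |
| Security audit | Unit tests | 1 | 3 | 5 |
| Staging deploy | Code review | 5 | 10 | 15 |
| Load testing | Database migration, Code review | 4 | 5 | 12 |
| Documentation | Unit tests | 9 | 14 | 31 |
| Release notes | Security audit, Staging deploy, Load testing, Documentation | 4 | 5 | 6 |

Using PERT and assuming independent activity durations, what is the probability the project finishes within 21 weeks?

0.062

te_Database migration = (1 + 4·2 + 15)/6 = 24/6 = 4; σ²_Database migration = ((15−1)/6)² = 5.444
te_Unit tests = (1 + 4·6 + 23)/6 = 48/6 = 8; σ²_Unit tests = ((23−1)/6)² = 13.444
te_Integration tests = (3 + 4·5 + 7)/6 = 30/6 = 5; σ²_Integration tests = ((7−3)/6)² = 0.444
te_Code review = (2 + 4·3 + 10)/6 = 24/6 = 4; σ²_Code review = ((10−2)/6)² = 1.778
te_Security audit = (1 + 4·3 + 5)/6 = 18/6 = 3; σ²_Security audit = ((5−1)/6)² = 0.444
te_Staging deploy = (5 + 4·10 + 15)/6 = 60/6 = 10; σ²_Staging deploy = ((15−5)/6)² = 2.778
te_Load testing = (4 + 4·5 + 12)/6 = 36/6 = 6; σ²_Load testing = ((12−4)/6)² = 1.778
te_Documentation = (9 + 4·14 + 31)/6 = 96/6 = 16; σ²_Documentation = ((31−9)/6)² = 13.444
te_Release notes = (4 + 4·5 + 6)/6 = 30/6 = 5; σ²_Release notes = ((6−4)/6)² = 0.111

Forward pass:
ES_Database migration = 0; EF_Database migration = 4
ES_Unit tests = 0; EF_Unit tests = 8
ES_Integration tests = 0; EF_Integration tests = 5
ES_Code review = max(EF_Unit tests=8, EF_Integration tests=5) = 8; EF_Code review = 8+4 = 12
ES_Security audit = 8; EF_Security audit = 8+3 = 11
ES_Staging deploy = 12; EF_Staging deploy = 12+10 = 22
ES_Load testing = max(EF_Database migration=4, EF_Code review=12) = 12; EF_Load testing = 12+6 = 18
ES_Documentation = 8; EF_Documentation = 8+16 = 24
ES_Release notes = max(EF_Security audit=11, EF_Staging deploy=22, EF_Load testing=18, EF_Documentation=24) = 24; EF_Release notes = 24+5 = 29
Expected project duration μ = 29 weeks. Critical path: Unit tests → Documentation → Release notes.

Variance along critical path = 13.444 + 13.444 + 0.111 = 27.000; σ = √27.000 = 5.196 weeks.
Z = (21 − 29) / 5.196 = -1.540
P(T ≤ 21) = Φ(-1.540) ≈ 0.062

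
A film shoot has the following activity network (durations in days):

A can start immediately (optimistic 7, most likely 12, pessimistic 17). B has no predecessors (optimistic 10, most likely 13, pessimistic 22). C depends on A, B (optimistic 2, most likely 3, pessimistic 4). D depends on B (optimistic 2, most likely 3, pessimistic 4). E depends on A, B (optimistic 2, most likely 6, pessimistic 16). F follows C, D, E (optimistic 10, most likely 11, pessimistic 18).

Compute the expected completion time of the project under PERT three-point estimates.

33 days

te_A = (7 + 4·12 + 17)/6 = 72/6 = 12
te_B = (10 + 4·13 + 22)/6 = 84/6 = 14
te_C = (2 + 4·3 + 4)/6 = 18/6 = 3
te_D = (2 + 4·3 + 4)/6 = 18/6 = 3
te_E = (2 + 4·6 + 16)/6 = 42/6 = 7
te_F = (10 + 4·11 + 18)/6 = 72/6 = 12

Forward pass:
ES_A = 0; EF_A = 12
ES_B = 0; EF_B = 14
ES_C = max(EF_A=12, EF_B=14) = 14; EF_C = 14+3 = 17
ES_D = 14; EF_D = 14+3 = 17
ES_E = max(EF_A=12, EF_B=14) = 14; EF_E = 14+7 = 21
ES_F = max(EF_C=17, EF_D=17, EF_E=21) = 21; EF_F = 21+12 = 33
Expected project duration μ = 33 days. Critical path: B → E → F.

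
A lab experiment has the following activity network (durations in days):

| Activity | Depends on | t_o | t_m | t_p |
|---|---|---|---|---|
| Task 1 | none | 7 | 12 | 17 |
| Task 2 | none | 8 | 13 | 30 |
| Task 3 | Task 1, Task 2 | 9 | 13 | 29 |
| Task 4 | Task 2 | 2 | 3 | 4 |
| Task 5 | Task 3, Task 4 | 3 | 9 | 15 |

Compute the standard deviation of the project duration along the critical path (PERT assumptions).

5.34 days

te_Task 1 = (7 + 4·12 + 17)/6 = 72/6 = 12; σ²_Task 1 = ((17−7)/6)² = 2.778
te_Task 2 = (8 + 4·13 + 30)/6 = 90/6 = 15; σ²_Task 2 = ((30−8)/6)² = 13.444
te_Task 3 = (9 + 4·13 + 29)/6 = 90/6 = 15; σ²_Task 3 = ((29−9)/6)² = 11.111
te_Task 4 = (2 + 4·3 + 4)/6 = 18/6 = 3; σ²_Task 4 = ((4−2)/6)² = 0.111
te_Task 5 = (3 + 4·9 + 15)/6 = 54/6 = 9; σ²_Task 5 = ((15−3)/6)² = 4.000

Forward pass:
ES_Task 1 = 0; EF_Task 1 = 12
ES_Task 2 = 0; EF_Task 2 = 15
ES_Task 3 = max(EF_Task 1=12, EF_Task 2=15) = 15; EF_Task 3 = 15+15 = 30
ES_Task 4 = 15; EF_Task 4 = 15+3 = 18
ES_Task 5 = max(EF_Task 3=30, EF_Task 4=18) = 30; EF_Task 5 = 30+9 = 39
Expected project duration μ = 39 days. Critical path: Task 2 → Task 3 → Task 5.

Variance along critical path = 13.444 + 11.111 + 4.000 = 28.556
σ = √28.556 = 5.344 days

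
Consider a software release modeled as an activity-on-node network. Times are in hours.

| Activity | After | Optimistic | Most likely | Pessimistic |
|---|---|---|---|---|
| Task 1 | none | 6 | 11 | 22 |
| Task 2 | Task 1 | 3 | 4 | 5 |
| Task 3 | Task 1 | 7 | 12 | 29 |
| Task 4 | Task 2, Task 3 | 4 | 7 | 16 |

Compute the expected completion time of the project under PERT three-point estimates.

34 hours

te_Task 1 = (6 + 4·11 + 22)/6 = 72/6 = 12
te_Task 2 = (3 + 4·4 + 5)/6 = 24/6 = 4
te_Task 3 = (7 + 4·12 + 29)/6 = 84/6 = 14
te_Task 4 = (4 + 4·7 + 16)/6 = 48/6 = 8

Forward pass:
ES_Task 1 = 0; EF_Task 1 = 12
ES_Task 2 = 12; EF_Task 2 = 12+4 = 16
ES_Task 3 = 12; EF_Task 3 = 12+14 = 26
ES_Task 4 = max(EF_Task 2=16, EF_Task 3=26) = 26; EF_Task 4 = 26+8 = 34
Expected project duration μ = 34 hours. Critical path: Task 1 → Task 3 → Task 4.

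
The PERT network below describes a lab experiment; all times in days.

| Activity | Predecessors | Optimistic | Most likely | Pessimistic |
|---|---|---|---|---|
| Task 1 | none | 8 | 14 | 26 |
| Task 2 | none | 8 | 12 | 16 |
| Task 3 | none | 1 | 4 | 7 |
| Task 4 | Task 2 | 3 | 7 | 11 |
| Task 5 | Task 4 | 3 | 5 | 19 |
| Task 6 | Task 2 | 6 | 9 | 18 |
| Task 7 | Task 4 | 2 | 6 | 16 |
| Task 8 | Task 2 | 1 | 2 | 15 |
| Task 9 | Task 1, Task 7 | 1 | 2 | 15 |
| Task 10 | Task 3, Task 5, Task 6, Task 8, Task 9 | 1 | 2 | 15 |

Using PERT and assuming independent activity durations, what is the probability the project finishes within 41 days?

te_Task 1 = (8 + 4·14 + 26)/6 = 90/6 = 15; σ²_Task 1 = ((26−8)/6)² = 9.000
te_Task 2 = (8 + 4·12 + 16)/6 = 72/6 = 12; σ²_Task 2 = ((16−8)/6)² = 1.778
te_Task 3 = (1 + 4·4 + 7)/6 = 24/6 = 4; σ²_Task 3 = ((7−1)/6)² = 1.000
te_Task 4 = (3 + 4·7 + 11)/6 = 42/6 = 7; σ²_Task 4 = ((11−3)/6)² = 1.778
te_Task 5 = (3 + 4·5 + 19)/6 = 42/6 = 7; σ²_Task 5 = ((19−3)/6)² = 7.111
te_Task 6 = (6 + 4·9 + 18)/6 = 60/6 = 10; σ²_Task 6 = ((18−6)/6)² = 4.000
te_Task 7 = (2 + 4·6 + 16)/6 = 42/6 = 7; σ²_Task 7 = ((16−2)/6)² = 5.444
te_Task 8 = (1 + 4·2 + 15)/6 = 24/6 = 4; σ²_Task 8 = ((15−1)/6)² = 5.444
te_Task 9 = (1 + 4·2 + 15)/6 = 24/6 = 4; σ²_Task 9 = ((15−1)/6)² = 5.444
te_Task 10 = (1 + 4·2 + 15)/6 = 24/6 = 4; σ²_Task 10 = ((15−1)/6)² = 5.444

Forward pass:
ES_Task 1 = 0; EF_Task 1 = 15
ES_Task 2 = 0; EF_Task 2 = 12
ES_Task 3 = 0; EF_Task 3 = 4
ES_Task 4 = 12; EF_Task 4 = 12+7 = 19
ES_Task 5 = 19; EF_Task 5 = 19+7 = 26
ES_Task 6 = 12; EF_Task 6 = 12+10 = 22
ES_Task 7 = 19; EF_Task 7 = 19+7 = 26
ES_Task 8 = 12; EF_Task 8 = 12+4 = 16
ES_Task 9 = max(EF_Task 1=15, EF_Task 7=26) = 26; EF_Task 9 = 26+4 = 30
ES_Task 10 = max(EF_Task 3=4, EF_Task 5=26, EF_Task 6=22, EF_Task 8=16, EF_Task 9=30) = 30; EF_Task 10 = 30+4 = 34
Expected project duration μ = 34 days. Critical path: Task 2 → Task 4 → Task 7 → Task 9 → Task 10.

Variance along critical path = 1.778 + 1.778 + 5.444 + 5.444 + 5.444 = 19.889; σ = √19.889 = 4.460 days.
Z = (41 − 34) / 4.460 = 1.570
P(T ≤ 41) = Φ(1.570) ≈ 0.942

0.942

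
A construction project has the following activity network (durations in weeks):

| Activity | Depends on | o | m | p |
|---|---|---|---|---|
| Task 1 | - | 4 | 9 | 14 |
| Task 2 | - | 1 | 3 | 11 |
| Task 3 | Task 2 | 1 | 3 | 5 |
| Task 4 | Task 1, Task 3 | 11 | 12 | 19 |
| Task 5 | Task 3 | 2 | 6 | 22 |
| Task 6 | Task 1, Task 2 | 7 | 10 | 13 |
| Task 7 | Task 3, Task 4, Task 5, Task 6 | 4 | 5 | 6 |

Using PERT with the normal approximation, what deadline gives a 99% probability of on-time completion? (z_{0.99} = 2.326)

32.0 weeks

te_Task 1 = (4 + 4·9 + 14)/6 = 54/6 = 9; σ²_Task 1 = ((14−4)/6)² = 2.778
te_Task 2 = (1 + 4·3 + 11)/6 = 24/6 = 4; σ²_Task 2 = ((11−1)/6)² = 2.778
te_Task 3 = (1 + 4·3 + 5)/6 = 18/6 = 3; σ²_Task 3 = ((5−1)/6)² = 0.444
te_Task 4 = (11 + 4·12 + 19)/6 = 78/6 = 13; σ²_Task 4 = ((19−11)/6)² = 1.778
te_Task 5 = (2 + 4·6 + 22)/6 = 48/6 = 8; σ²_Task 5 = ((22−2)/6)² = 11.111
te_Task 6 = (7 + 4·10 + 13)/6 = 60/6 = 10; σ²_Task 6 = ((13−7)/6)² = 1.000
te_Task 7 = (4 + 4·5 + 6)/6 = 30/6 = 5; σ²_Task 7 = ((6−4)/6)² = 0.111

Forward pass:
ES_Task 1 = 0; EF_Task 1 = 9
ES_Task 2 = 0; EF_Task 2 = 4
ES_Task 3 = 4; EF_Task 3 = 4+3 = 7
ES_Task 4 = max(EF_Task 1=9, EF_Task 3=7) = 9; EF_Task 4 = 9+13 = 22
ES_Task 5 = 7; EF_Task 5 = 7+8 = 15
ES_Task 6 = max(EF_Task 1=9, EF_Task 2=4) = 9; EF_Task 6 = 9+10 = 19
ES_Task 7 = max(EF_Task 3=7, EF_Task 4=22, EF_Task 5=15, EF_Task 6=19) = 22; EF_Task 7 = 22+5 = 27
Expected project duration μ = 27 weeks. Critical path: Task 1 → Task 4 → Task 7.

Variance along critical path = 2.778 + 1.778 + 0.111 = 4.667; σ = 2.160 weeks.
D = μ + z·σ = 27 + 2.326·2.160 = 32.0 weeks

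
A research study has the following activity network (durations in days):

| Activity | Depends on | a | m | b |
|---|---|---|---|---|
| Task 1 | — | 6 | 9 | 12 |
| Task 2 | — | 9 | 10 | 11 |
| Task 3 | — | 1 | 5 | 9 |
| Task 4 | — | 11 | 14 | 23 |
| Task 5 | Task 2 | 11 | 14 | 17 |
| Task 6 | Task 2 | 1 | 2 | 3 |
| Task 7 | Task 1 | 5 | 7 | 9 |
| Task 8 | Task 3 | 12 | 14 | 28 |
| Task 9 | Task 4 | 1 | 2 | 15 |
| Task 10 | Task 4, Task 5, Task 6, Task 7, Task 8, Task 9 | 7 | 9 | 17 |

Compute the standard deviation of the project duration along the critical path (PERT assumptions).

1.97 days

te_Task 1 = (6 + 4·9 + 12)/6 = 54/6 = 9; σ²_Task 1 = ((12−6)/6)² = 1.000
te_Task 2 = (9 + 4·10 + 11)/6 = 60/6 = 10; σ²_Task 2 = ((11−9)/6)² = 0.111
te_Task 3 = (1 + 4·5 + 9)/6 = 30/6 = 5; σ²_Task 3 = ((9−1)/6)² = 1.778
te_Task 4 = (11 + 4·14 + 23)/6 = 90/6 = 15; σ²_Task 4 = ((23−11)/6)² = 4.000
te_Task 5 = (11 + 4·14 + 17)/6 = 84/6 = 14; σ²_Task 5 = ((17−11)/6)² = 1.000
te_Task 6 = (1 + 4·2 + 3)/6 = 12/6 = 2; σ²_Task 6 = ((3−1)/6)² = 0.111
te_Task 7 = (5 + 4·7 + 9)/6 = 42/6 = 7; σ²_Task 7 = ((9−5)/6)² = 0.444
te_Task 8 = (12 + 4·14 + 28)/6 = 96/6 = 16; σ²_Task 8 = ((28−12)/6)² = 7.111
te_Task 9 = (1 + 4·2 + 15)/6 = 24/6 = 4; σ²_Task 9 = ((15−1)/6)² = 5.444
te_Task 10 = (7 + 4·9 + 17)/6 = 60/6 = 10; σ²_Task 10 = ((17−7)/6)² = 2.778

Forward pass:
ES_Task 1 = 0; EF_Task 1 = 9
ES_Task 2 = 0; EF_Task 2 = 10
ES_Task 3 = 0; EF_Task 3 = 5
ES_Task 4 = 0; EF_Task 4 = 15
ES_Task 5 = 10; EF_Task 5 = 10+14 = 24
ES_Task 6 = 10; EF_Task 6 = 10+2 = 12
ES_Task 7 = 9; EF_Task 7 = 9+7 = 16
ES_Task 8 = 5; EF_Task 8 = 5+16 = 21
ES_Task 9 = 15; EF_Task 9 = 15+4 = 19
ES_Task 10 = max(EF_Task 4=15, EF_Task 5=24, EF_Task 6=12, EF_Task 7=16, EF_Task 8=21, EF_Task 9=19) = 24; EF_Task 10 = 24+10 = 34
Expected project duration μ = 34 days. Critical path: Task 2 → Task 5 → Task 10.

Variance along critical path = 0.111 + 1.000 + 2.778 = 3.889
σ = √3.889 = 1.972 days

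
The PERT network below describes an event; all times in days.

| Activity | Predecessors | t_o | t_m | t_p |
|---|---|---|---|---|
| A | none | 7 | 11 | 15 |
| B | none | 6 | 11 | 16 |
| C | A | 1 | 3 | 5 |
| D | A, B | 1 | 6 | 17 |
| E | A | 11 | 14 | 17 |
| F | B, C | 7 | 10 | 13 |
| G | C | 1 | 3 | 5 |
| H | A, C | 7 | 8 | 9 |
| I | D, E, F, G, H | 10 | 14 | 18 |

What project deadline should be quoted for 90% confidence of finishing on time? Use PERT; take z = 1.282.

te_A = (7 + 4·11 + 15)/6 = 66/6 = 11; σ²_A = ((15−7)/6)² = 1.778
te_B = (6 + 4·11 + 16)/6 = 66/6 = 11; σ²_B = ((16−6)/6)² = 2.778
te_C = (1 + 4·3 + 5)/6 = 18/6 = 3; σ²_C = ((5−1)/6)² = 0.444
te_D = (1 + 4·6 + 17)/6 = 42/6 = 7; σ²_D = ((17−1)/6)² = 7.111
te_E = (11 + 4·14 + 17)/6 = 84/6 = 14; σ²_E = ((17−11)/6)² = 1.000
te_F = (7 + 4·10 + 13)/6 = 60/6 = 10; σ²_F = ((13−7)/6)² = 1.000
te_G = (1 + 4·3 + 5)/6 = 18/6 = 3; σ²_G = ((5−1)/6)² = 0.444
te_H = (7 + 4·8 + 9)/6 = 48/6 = 8; σ²_H = ((9−7)/6)² = 0.111
te_I = (10 + 4·14 + 18)/6 = 84/6 = 14; σ²_I = ((18−10)/6)² = 1.778

Forward pass:
ES_A = 0; EF_A = 11
ES_B = 0; EF_B = 11
ES_C = 11; EF_C = 11+3 = 14
ES_D = max(EF_A=11, EF_B=11) = 11; EF_D = 11+7 = 18
ES_E = 11; EF_E = 11+14 = 25
ES_F = max(EF_B=11, EF_C=14) = 14; EF_F = 14+10 = 24
ES_G = 14; EF_G = 14+3 = 17
ES_H = max(EF_A=11, EF_C=14) = 14; EF_H = 14+8 = 22
ES_I = max(EF_D=18, EF_E=25, EF_F=24, EF_G=17, EF_H=22) = 25; EF_I = 25+14 = 39
Expected project duration μ = 39 days. Critical path: A → E → I.

Variance along critical path = 1.778 + 1.000 + 1.778 = 4.556; σ = 2.134 days.
D = μ + z·σ = 39 + 1.282·2.134 = 41.7 days

41.7 days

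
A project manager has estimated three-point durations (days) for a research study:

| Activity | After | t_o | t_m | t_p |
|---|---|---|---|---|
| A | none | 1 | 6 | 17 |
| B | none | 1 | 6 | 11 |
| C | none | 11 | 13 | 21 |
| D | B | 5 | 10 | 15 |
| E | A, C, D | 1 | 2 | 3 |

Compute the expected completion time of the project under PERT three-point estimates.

18 days

te_A = (1 + 4·6 + 17)/6 = 42/6 = 7
te_B = (1 + 4·6 + 11)/6 = 36/6 = 6
te_C = (11 + 4·13 + 21)/6 = 84/6 = 14
te_D = (5 + 4·10 + 15)/6 = 60/6 = 10
te_E = (1 + 4·2 + 3)/6 = 12/6 = 2

Forward pass:
ES_A = 0; EF_A = 7
ES_B = 0; EF_B = 6
ES_C = 0; EF_C = 14
ES_D = 6; EF_D = 6+10 = 16
ES_E = max(EF_A=7, EF_C=14, EF_D=16) = 16; EF_E = 16+2 = 18
Expected project duration μ = 18 days. Critical path: B → D → E.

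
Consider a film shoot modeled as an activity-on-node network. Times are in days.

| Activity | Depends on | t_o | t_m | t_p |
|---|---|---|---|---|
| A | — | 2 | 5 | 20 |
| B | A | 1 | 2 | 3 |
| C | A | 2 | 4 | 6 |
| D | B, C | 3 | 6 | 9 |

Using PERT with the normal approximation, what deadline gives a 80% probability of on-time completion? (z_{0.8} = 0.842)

te_A = (2 + 4·5 + 20)/6 = 42/6 = 7; σ²_A = ((20−2)/6)² = 9.000
te_B = (1 + 4·2 + 3)/6 = 12/6 = 2; σ²_B = ((3−1)/6)² = 0.111
te_C = (2 + 4·4 + 6)/6 = 24/6 = 4; σ²_C = ((6−2)/6)² = 0.444
te_D = (3 + 4·6 + 9)/6 = 36/6 = 6; σ²_D = ((9−3)/6)² = 1.000

Forward pass:
ES_A = 0; EF_A = 7
ES_B = 7; EF_B = 7+2 = 9
ES_C = 7; EF_C = 7+4 = 11
ES_D = max(EF_B=9, EF_C=11) = 11; EF_D = 11+6 = 17
Expected project duration μ = 17 days. Critical path: A → C → D.

Variance along critical path = 9.000 + 0.444 + 1.000 = 10.444; σ = 3.232 days.
D = μ + z·σ = 17 + 0.842·3.232 = 19.7 days

19.7 days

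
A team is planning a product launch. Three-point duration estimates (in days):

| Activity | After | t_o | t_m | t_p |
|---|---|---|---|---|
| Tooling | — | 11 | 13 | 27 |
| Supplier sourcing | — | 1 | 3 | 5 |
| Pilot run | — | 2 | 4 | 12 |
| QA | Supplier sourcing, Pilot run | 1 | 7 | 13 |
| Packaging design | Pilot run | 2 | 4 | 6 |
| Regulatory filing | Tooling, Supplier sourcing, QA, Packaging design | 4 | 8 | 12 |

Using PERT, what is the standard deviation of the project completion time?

2.98 days

te_Tooling = (11 + 4·13 + 27)/6 = 90/6 = 15; σ²_Tooling = ((27−11)/6)² = 7.111
te_Supplier sourcing = (1 + 4·3 + 5)/6 = 18/6 = 3; σ²_Supplier sourcing = ((5−1)/6)² = 0.444
te_Pilot run = (2 + 4·4 + 12)/6 = 30/6 = 5; σ²_Pilot run = ((12−2)/6)² = 2.778
te_QA = (1 + 4·7 + 13)/6 = 42/6 = 7; σ²_QA = ((13−1)/6)² = 4.000
te_Packaging design = (2 + 4·4 + 6)/6 = 24/6 = 4; σ²_Packaging design = ((6−2)/6)² = 0.444
te_Regulatory filing = (4 + 4·8 + 12)/6 = 48/6 = 8; σ²_Regulatory filing = ((12−4)/6)² = 1.778

Forward pass:
ES_Tooling = 0; EF_Tooling = 15
ES_Supplier sourcing = 0; EF_Supplier sourcing = 3
ES_Pilot run = 0; EF_Pilot run = 5
ES_QA = max(EF_Supplier sourcing=3, EF_Pilot run=5) = 5; EF_QA = 5+7 = 12
ES_Packaging design = 5; EF_Packaging design = 5+4 = 9
ES_Regulatory filing = max(EF_Tooling=15, EF_Supplier sourcing=3, EF_QA=12, EF_Packaging design=9) = 15; EF_Regulatory filing = 15+8 = 23
Expected project duration μ = 23 days. Critical path: Tooling → Regulatory filing.

Variance along critical path = 7.111 + 1.778 = 8.889
σ = √8.889 = 2.981 days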